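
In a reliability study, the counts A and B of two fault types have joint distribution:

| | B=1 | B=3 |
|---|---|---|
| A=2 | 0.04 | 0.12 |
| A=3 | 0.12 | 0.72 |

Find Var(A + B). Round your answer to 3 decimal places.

0.730

E[A] = 2.84,  E[B] = 2.68,  E[AB] = 7.64
Var(A) = 8.2 − (2.84)² = 0.1344;  Var(B) = 7.72 − (2.68)² = 0.5376
Cov(A,B) = 7.64 − (2.84)(2.68) = 0.0288
Var(A + B) = (1)²·0.1344 + (1)²·0.5376 + 2·(1)·(1)·0.0288 = 0.7296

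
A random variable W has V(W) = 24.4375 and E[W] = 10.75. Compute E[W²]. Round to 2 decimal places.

E[W²] = V(W) + (E[W])² = 24.4375 + (10.75)² = 140

140.00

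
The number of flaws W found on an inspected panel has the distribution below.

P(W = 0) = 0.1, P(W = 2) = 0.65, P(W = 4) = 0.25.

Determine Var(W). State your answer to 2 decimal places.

1.31

E[W] = (0)(0.1) + (2)(0.65) + (4)(0.25) = 2.3
E[W²] = (0)²(0.1) + (2)²(0.65) + (4)²(0.25) = 6.6
Var(W) = E[W²] − (E[W])² = 6.6 − (2.3)² = 1.31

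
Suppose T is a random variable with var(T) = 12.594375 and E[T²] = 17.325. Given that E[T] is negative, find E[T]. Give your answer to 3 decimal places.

-2.175

(E[T])² = E[T²] − var(T) = 17.325 − 12.594375 = 4.730625
E[T] = −√4.730625 = -2.175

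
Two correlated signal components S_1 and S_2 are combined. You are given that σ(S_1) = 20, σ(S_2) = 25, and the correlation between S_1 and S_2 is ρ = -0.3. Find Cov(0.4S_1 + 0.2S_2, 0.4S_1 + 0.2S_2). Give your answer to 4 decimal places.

65.0000

Var(S_1) = (20)² = 400;  Var(S_2) = (25)² = 625
Cov(S_1,S_2) = ρ·σ(S_1)·σ(S_2) = -0.3·20·25 = -150
Cov(0.4S_1 + 0.2S_2, 0.4S_1 + 0.2S_2) = (0.4)(0.4)Var(S_1) + (0.2)(0.2)Var(S_2) + [(0.4)(0.2) + (0.2)(0.4)]Cov(S_1,S_2)
= 0.16·400 + 0.04·625 + 0.16·-150 = 65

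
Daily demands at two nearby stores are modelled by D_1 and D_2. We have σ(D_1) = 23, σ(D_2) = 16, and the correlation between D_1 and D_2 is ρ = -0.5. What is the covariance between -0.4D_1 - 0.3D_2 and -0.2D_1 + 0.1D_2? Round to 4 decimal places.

V(D_1) = (23)² = 529;  V(D_2) = (16)² = 256
Cov(D_1,D_2) = ρ·σ(D_1)·σ(D_2) = -0.5·23·16 = -184
Cov(-0.4D_1 - 0.3D_2, -0.2D_1 + 0.1D_2) = (-0.4)(-0.2)V(D_1) + (-0.3)(0.1)V(D_2) + [(-0.4)(0.1) + (-0.3)(-0.2)]Cov(D_1,D_2)
= 0.08·529 + -0.03·256 + 0.02·-184 = 30.96

30.9600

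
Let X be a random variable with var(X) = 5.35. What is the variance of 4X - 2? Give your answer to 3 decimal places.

var(4X - 2) = (4)²·var(X) = 16·5.35 = 85.6

85.600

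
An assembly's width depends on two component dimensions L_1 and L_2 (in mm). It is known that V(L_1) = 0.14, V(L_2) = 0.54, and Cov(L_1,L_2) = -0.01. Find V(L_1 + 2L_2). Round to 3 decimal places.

V(L_1 + 2L_2) = (1)²·V(L_1) + (2)²·V(L_2) + 2·(1)·(2)·Cov(L_1,L_2)
= 1·0.14 + 4·0.54 + 4·-0.01 = 2.26

2.260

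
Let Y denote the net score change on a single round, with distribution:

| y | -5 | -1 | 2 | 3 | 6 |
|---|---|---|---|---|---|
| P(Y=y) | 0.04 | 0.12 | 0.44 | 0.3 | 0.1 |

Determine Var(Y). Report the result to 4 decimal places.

E[Y] = (-5)(0.04) + (-1)(0.12) + (2)(0.44) + (3)(0.3) + (6)(0.1) = 2.06
E[Y²] = (-5)²(0.04) + (-1)²(0.12) + (2)²(0.44) + (3)²(0.3) + (6)²(0.1) = 9.18
Var(Y) = E[Y²] − (E[Y])² = 9.18 − (2.06)² = 4.9364

4.9364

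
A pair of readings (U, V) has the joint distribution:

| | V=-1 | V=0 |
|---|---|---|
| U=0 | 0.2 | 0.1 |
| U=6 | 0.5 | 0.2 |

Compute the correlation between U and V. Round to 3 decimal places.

E[U] = 4.2,  E[V] = -0.7
E[UV] = -3
cov(U,V) = E[UV] − E[U]E[V] = -3 − (4.2)(-0.7) = -0.06
var(U) = 7.56,  var(V) = 0.21
ρ = -0.06 / √(7.56·0.21) ≈ -0.048

-0.048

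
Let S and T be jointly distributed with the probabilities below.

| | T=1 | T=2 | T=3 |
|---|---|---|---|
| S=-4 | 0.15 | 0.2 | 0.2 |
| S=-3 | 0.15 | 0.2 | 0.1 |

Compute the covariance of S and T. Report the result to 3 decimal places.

-0.050

E[S] = -3.55,  E[T] = 2
E[ST] = -7.15
cov(S,T) = E[ST] − E[S]E[T] = -7.15 − (-3.55)(2) = -0.05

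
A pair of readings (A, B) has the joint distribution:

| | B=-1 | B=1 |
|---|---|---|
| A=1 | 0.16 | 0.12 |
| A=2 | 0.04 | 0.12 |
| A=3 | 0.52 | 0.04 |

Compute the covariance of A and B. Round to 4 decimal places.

-0.3168

E[A] = 2.28,  E[B] = -0.44
E[AB] = -1.32
Cov(A,B) = E[AB] − E[A]E[B] = -1.32 − (2.28)(-0.44) = -0.3168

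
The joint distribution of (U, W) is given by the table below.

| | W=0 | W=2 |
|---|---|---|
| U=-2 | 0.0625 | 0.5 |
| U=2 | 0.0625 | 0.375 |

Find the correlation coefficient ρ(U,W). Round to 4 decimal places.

-0.0476

E[U] = -0.25,  E[W] = 1.75
E[UW] = -0.5
cov(U,W) = E[UW] − E[U]E[W] = -0.5 − (-0.25)(1.75) = -0.0625
Var(U) = 3.9375,  Var(W) = 0.4375
ρ = -0.0625 / √(3.9375·0.4375) ≈ -0.0476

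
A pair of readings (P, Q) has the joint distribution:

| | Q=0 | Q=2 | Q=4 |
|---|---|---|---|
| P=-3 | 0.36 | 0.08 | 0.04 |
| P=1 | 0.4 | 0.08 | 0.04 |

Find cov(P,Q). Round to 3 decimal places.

-0.051

E[P] = -0.92,  E[Q] = 0.64
E[PQ] = -0.64
cov(P,Q) = E[PQ] − E[P]E[Q] = -0.64 − (-0.92)(0.64) = -0.0512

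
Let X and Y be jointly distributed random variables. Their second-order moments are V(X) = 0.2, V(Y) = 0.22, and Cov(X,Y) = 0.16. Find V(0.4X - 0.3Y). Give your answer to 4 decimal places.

V(0.4X - 0.3Y) = (0.4)²·V(X) + (-0.3)²·V(Y) + 2·(0.4)·(-0.3)·Cov(X,Y)
= 0.16·0.2 + 0.09·0.22 + -0.24·0.16 = 0.0134

0.0134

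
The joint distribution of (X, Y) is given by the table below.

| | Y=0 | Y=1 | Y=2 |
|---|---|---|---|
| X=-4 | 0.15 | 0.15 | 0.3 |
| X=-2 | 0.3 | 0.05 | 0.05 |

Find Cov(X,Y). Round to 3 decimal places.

E[X] = -3.2,  E[Y] = 0.9
E[XY] = -3.3
Cov(X,Y) = E[XY] − E[X]E[Y] = -3.3 − (-3.2)(0.9) = -0.42

-0.420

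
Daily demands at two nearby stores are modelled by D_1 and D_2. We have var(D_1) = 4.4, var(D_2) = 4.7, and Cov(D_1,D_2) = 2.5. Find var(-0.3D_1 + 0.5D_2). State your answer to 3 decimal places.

var(-0.3D_1 + 0.5D_2) = (-0.3)²·var(D_1) + (0.5)²·var(D_2) + 2·(-0.3)·(0.5)·Cov(D_1,D_2)
= 0.09·4.4 + 0.25·4.7 + -0.3·2.5 = 0.821

0.821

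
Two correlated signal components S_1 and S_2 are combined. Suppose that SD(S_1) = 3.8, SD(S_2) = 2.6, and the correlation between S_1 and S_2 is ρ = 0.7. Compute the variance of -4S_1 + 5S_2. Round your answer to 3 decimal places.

V(S_1) = (3.8)² = 14.44;  V(S_2) = (2.6)² = 6.76
Cov(S_1,S_2) = ρ·SD(S_1)·SD(S_2) = 0.7·3.8·2.6 = 6.916
V(-4S_1 + 5S_2) = (-4)²·V(S_1) + (5)²·V(S_2) + 2·(-4)·(5)·Cov(S_1,S_2)
= 16·14.44 + 25·6.76 + -40·6.916 = 123.4

123.400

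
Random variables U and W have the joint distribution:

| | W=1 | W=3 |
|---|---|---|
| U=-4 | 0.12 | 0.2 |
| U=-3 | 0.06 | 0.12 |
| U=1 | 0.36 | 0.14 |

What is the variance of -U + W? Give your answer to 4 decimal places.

E[U] = -1.32,  E[W] = 1.92,  E[UW] = -3.36
Var(U) = 7.24 − (-1.32)² = 5.4976;  Var(W) = 4.68 − (1.92)² = 0.9936
Cov(U,W) = -3.36 − (-1.32)(1.92) = -0.8256
Var(-U + W) = (-1)²·5.4976 + (1)²·0.9936 + 2·(-1)·(1)·-0.8256 = 8.1424

8.1424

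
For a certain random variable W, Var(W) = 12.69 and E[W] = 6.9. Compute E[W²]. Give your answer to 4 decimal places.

E[W²] = Var(W) + (E[W])² = 12.69 + (6.9)² = 60.3

60.3000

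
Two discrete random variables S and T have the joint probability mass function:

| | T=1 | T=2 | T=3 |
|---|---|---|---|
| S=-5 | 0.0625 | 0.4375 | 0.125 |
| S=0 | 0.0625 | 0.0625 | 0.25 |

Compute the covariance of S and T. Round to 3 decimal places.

0.469

E[S] = -3.125,  E[T] = 2.25
E[ST] = -6.5625
Cov(S,T) = E[ST] − E[S]E[T] = -6.5625 − (-3.125)(2.25) = 0.46875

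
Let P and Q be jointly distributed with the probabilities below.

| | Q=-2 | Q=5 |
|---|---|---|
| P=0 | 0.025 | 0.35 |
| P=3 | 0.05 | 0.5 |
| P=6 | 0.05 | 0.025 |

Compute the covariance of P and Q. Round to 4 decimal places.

-1.3125

E[P] = 2.1,  E[Q] = 4.125
E[PQ] = 7.35
Cov(P,Q) = E[PQ] − E[P]E[Q] = 7.35 − (2.1)(4.125) = -1.3125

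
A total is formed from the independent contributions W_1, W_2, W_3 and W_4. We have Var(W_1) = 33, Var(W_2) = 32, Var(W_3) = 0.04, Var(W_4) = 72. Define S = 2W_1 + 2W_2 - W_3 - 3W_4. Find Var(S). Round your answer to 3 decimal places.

By independence, Var(S) = (2)²Var(W_1) + (2)²Var(W_2) + (-1)²Var(W_3) + (-3)²Var(W_4)
= (2)²·33 + (2)²·32 + (-1)²·0.04 + (-3)²·72 = 908.04

908.040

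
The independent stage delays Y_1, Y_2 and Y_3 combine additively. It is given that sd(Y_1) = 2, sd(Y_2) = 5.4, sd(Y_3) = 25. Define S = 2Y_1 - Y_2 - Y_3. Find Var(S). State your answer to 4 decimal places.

670.1600

Var(Y_1) = 4, Var(Y_2) = 29.16, Var(Y_3) = 625
By independence, Var(S) = (2)²Var(Y_1) + (-1)²Var(Y_2) + (-1)²Var(Y_3)
= (2)²·4 + (-1)²·29.16 + (-1)²·625 = 670.16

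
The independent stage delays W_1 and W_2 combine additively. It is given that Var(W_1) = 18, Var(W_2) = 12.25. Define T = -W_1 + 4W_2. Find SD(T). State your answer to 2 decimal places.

14.63

By independence, Var(T) = (-1)²Var(W_1) + (4)²Var(W_2)
= (-1)²·18 + (4)²·12.25 = 214
SD(T) = √214 ≈ 14.63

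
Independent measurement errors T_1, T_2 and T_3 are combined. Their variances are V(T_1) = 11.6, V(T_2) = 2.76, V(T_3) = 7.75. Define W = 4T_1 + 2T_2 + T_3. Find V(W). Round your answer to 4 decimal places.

204.3900

By independence, V(W) = (4)²V(T_1) + (2)²V(T_2) + (1)²V(T_3)
= (4)²·11.6 + (2)²·2.76 + (1)²·7.75 = 204.39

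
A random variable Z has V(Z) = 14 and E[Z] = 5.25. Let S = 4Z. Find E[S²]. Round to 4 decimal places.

665.0000

E[4Z] = 4·5.25 = 21
V(4Z) = (4)²·14 = 224
E[S²] = V(S) + (E[S])² = 224 + (21)² = 665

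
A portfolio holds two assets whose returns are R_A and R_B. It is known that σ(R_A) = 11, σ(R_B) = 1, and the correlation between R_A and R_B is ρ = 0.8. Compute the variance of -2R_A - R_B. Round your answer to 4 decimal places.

520.2000

V(R_A) = (11)² = 121;  V(R_B) = (1)² = 1
Cov(R_A,R_B) = ρ·σ(R_A)·σ(R_B) = 0.8·11·1 = 8.8
V(-2R_A - R_B) = (-2)²·V(R_A) + (-1)²·V(R_B) + 2·(-2)·(-1)·Cov(R_A,R_B)
= 4·121 + 1·1 + 4·8.8 = 520.2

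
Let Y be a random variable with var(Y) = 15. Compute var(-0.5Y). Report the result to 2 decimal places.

3.75

var(-0.5Y) = (-0.5)²·var(Y) = 0.25·15 = 3.75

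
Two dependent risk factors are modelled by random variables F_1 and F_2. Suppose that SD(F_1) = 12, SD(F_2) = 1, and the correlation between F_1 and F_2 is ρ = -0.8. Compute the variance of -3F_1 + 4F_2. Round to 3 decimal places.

var(F_1) = (12)² = 144;  var(F_2) = (1)² = 1
cov(F_1,F_2) = ρ·SD(F_1)·SD(F_2) = -0.8·12·1 = -9.6
var(-3F_1 + 4F_2) = (-3)²·var(F_1) + (4)²·var(F_2) + 2·(-3)·(4)·cov(F_1,F_2)
= 9·144 + 16·1 + -24·-9.6 = 1542.4

1542.400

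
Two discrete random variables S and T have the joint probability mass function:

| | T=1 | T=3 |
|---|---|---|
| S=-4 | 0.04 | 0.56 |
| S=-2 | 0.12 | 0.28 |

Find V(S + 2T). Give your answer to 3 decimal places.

2.214

E[S] = -3.2,  E[T] = 2.68,  E[ST] = -8.8
V(S) = 11.2 − (-3.2)² = 0.96;  V(T) = 7.72 − (2.68)² = 0.5376
cov(S,T) = -8.8 − (-3.2)(2.68) = -0.224
V(S + 2T) = (1)²·0.96 + (2)²·0.5376 + 2·(1)·(2)·-0.224 = 2.2144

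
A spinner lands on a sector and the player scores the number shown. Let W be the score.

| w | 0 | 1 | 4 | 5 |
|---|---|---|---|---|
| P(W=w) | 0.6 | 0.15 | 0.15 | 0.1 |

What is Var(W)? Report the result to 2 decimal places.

E[W] = (0)(0.6) + (1)(0.15) + (4)(0.15) + (5)(0.1) = 1.25
E[W²] = (0)²(0.6) + (1)²(0.15) + (4)²(0.15) + (5)²(0.1) = 5.05
Var(W) = E[W²] − (E[W])² = 5.05 − (1.25)² = 3.4875

3.49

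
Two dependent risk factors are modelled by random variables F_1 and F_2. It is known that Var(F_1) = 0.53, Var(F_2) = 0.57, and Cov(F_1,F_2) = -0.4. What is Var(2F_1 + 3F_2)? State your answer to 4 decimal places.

Var(2F_1 + 3F_2) = (2)²·Var(F_1) + (3)²·Var(F_2) + 2·(2)·(3)·Cov(F_1,F_2)
= 4·0.53 + 9·0.57 + 12·-0.4 = 2.45

2.4500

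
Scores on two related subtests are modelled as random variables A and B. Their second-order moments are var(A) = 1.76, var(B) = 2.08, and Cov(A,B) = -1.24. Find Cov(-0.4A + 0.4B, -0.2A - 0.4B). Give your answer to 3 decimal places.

-0.291

Cov(-0.4A + 0.4B, -0.2A - 0.4B) = (-0.4)(-0.2)var(A) + (0.4)(-0.4)var(B) + [(-0.4)(-0.4) + (0.4)(-0.2)]Cov(A,B)
= 0.08·1.76 + -0.16·2.08 + 0.08·-1.24 = -0.2912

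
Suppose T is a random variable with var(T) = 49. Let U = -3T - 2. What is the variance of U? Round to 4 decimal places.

441.0000

var(-3T - 2) = (-3)²·var(T) = 9·49 = 441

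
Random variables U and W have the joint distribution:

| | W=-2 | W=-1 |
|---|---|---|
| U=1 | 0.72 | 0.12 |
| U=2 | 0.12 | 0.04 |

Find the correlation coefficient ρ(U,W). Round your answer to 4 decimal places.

E[U] = 1.16,  E[W] = -1.84
E[UW] = -2.12
cov(U,W) = E[UW] − E[U]E[W] = -2.12 − (1.16)(-1.84) = 0.0144
Var(U) = 0.1344,  Var(W) = 0.1344
ρ = 0.0144 / √(0.1344·0.1344) ≈ 0.1071

0.1071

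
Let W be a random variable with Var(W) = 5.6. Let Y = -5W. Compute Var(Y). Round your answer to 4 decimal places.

Var(-5W) = (-5)²·Var(W) = 25·5.6 = 140

140.0000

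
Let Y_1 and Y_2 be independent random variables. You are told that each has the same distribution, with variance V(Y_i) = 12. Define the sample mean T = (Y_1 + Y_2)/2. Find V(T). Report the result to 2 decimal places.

6.00

By independence, V(T) = (0.5)²V(Y_1) + (0.5)²V(Y_2)
= (0.5)²·12 + (0.5)²·12 = 6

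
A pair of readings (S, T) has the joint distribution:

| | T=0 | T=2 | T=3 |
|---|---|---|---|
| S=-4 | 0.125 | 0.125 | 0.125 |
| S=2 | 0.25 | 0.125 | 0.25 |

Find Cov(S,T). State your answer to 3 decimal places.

-0.094

E[S] = -0.25,  E[T] = 1.625
E[ST] = -0.5
Cov(S,T) = E[ST] − E[S]E[T] = -0.5 − (-0.25)(1.625) = -0.09375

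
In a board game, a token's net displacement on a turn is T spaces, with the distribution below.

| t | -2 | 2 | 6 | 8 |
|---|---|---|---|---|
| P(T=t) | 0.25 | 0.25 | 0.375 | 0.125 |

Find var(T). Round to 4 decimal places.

E[T] = (-2)(0.25) + (2)(0.25) + (6)(0.375) + (8)(0.125) = 3.25
E[T²] = (-2)²(0.25) + (2)²(0.25) + (6)²(0.375) + (8)²(0.125) = 23.5
var(T) = E[T²] − (E[T])² = 23.5 − (3.25)² = 12.9375

12.9375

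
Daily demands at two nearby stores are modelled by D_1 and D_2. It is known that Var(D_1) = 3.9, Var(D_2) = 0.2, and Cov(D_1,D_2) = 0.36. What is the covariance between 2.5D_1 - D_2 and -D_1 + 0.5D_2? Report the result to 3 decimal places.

Cov(2.5D_1 - D_2, -D_1 + 0.5D_2) = (2.5)(-1)Var(D_1) + (-1)(0.5)Var(D_2) + [(2.5)(0.5) + (-1)(-1)]Cov(D_1,D_2)
= -2.5·3.9 + -0.5·0.2 + 2.25·0.36 = -9.04

-9.040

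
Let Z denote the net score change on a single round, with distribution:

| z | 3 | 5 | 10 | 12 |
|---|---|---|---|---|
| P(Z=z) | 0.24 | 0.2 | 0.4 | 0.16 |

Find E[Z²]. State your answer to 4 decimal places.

E[Z²] = (3)²(0.24) + (5)²(0.2) + (10)²(0.4) + (12)²(0.16) = 70.2

70.2000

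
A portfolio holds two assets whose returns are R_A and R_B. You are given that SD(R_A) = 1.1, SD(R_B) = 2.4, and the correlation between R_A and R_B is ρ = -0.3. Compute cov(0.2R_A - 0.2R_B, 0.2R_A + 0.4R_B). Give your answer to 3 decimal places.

-0.444

var(R_A) = (1.1)² = 1.21;  var(R_B) = (2.4)² = 5.76
cov(R_A,R_B) = ρ·SD(R_A)·SD(R_B) = -0.3·1.1·2.4 = -0.792
cov(0.2R_A - 0.2R_B, 0.2R_A + 0.4R_B) = (0.2)(0.2)var(R_A) + (-0.2)(0.4)var(R_B) + [(0.2)(0.4) + (-0.2)(0.2)]cov(R_A,R_B)
= 0.04·1.21 + -0.08·5.76 + 0.04·-0.792 = -0.44408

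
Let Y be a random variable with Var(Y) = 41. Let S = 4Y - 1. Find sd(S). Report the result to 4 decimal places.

Var(4Y - 1) = (4)²·41 = 656
sd(S) = √656 ≈ 25.6125

25.6125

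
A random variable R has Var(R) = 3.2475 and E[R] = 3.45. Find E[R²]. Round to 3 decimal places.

15.150

E[R²] = Var(R) + (E[R])² = 3.2475 + (3.45)² = 15.15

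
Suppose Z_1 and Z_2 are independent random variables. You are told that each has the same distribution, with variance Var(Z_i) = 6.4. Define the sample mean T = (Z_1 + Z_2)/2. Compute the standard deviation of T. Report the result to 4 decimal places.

1.7889

By independence, Var(T) = (0.5)²Var(Z_1) + (0.5)²Var(Z_2)
= (0.5)²·6.4 + (0.5)²·6.4 = 3.2
sd(T) = √3.2 ≈ 1.7889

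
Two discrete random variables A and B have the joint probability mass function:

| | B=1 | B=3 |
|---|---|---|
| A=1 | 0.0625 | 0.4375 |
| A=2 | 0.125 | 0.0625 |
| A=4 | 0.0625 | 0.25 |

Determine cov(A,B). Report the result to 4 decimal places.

E[A] = 2.125,  E[B] = 2.5
E[AB] = 5.25
cov(A,B) = E[AB] − E[A]E[B] = 5.25 − (2.125)(2.5) = -0.0625

-0.0625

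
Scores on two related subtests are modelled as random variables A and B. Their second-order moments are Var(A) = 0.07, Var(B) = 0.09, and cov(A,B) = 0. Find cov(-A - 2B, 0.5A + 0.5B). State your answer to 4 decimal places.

-0.1250

cov(-A - 2B, 0.5A + 0.5B) = (-1)(0.5)Var(A) + (-2)(0.5)Var(B) + [(-1)(0.5) + (-2)(0.5)]cov(A,B)
= -0.5·0.07 + -1·0.09 + -1.5·0 = -0.125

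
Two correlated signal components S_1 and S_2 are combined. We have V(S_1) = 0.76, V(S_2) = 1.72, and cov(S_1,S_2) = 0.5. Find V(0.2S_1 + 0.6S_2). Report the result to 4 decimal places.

0.7696

V(0.2S_1 + 0.6S_2) = (0.2)²·V(S_1) + (0.6)²·V(S_2) + 2·(0.2)·(0.6)·cov(S_1,S_2)
= 0.04·0.76 + 0.36·1.72 + 0.24·0.5 = 0.7696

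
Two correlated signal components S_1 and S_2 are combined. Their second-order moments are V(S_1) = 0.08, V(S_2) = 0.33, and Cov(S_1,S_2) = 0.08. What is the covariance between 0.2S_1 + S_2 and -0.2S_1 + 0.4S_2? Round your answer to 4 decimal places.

0.1192

Cov(0.2S_1 + S_2, -0.2S_1 + 0.4S_2) = (0.2)(-0.2)V(S_1) + (1)(0.4)V(S_2) + [(0.2)(0.4) + (1)(-0.2)]Cov(S_1,S_2)
= -0.04·0.08 + 0.4·0.33 + -0.12·0.08 = 0.1192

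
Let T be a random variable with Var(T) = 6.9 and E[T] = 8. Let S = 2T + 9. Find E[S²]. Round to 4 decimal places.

E[2T + 9] = 2·8 + 9 = 25
Var(2T + 9) = (2)²·6.9 = 27.6
E[S²] = Var(S) + (E[S])² = 27.6 + (25)² = 652.6

652.6000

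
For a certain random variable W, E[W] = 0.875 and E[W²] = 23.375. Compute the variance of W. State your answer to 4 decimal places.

22.6094

Var(W) = 23.375 − (0.875)² = 22.609375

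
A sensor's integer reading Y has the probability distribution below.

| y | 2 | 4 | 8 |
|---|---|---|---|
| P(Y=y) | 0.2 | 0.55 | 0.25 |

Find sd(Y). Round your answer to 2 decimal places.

E[Y] = (2)(0.2) + (4)(0.55) + (8)(0.25) = 4.6
E[Y²] = (2)²(0.2) + (4)²(0.55) + (8)²(0.25) = 25.6
var(Y) = E[Y²] − (E[Y])² = 25.6 − (4.6)² = 4.44
sd(Y) = √4.44 ≈ 2.11

2.11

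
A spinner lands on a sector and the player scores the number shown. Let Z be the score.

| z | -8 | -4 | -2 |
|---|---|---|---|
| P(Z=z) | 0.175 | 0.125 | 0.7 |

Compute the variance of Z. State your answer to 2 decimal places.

5.11

E[Z] = (-8)(0.175) + (-4)(0.125) + (-2)(0.7) = -3.3
E[Z²] = (-8)²(0.175) + (-4)²(0.125) + (-2)²(0.7) = 16
var(Z) = E[Z²] − (E[Z])² = 16 − (-3.3)² = 5.11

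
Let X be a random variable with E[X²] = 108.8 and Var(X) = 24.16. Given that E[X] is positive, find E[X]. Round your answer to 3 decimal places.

9.200

(E[X])² = E[X²] − Var(X) = 108.8 − 24.16 = 84.64
E[X] = √84.64 = 9.2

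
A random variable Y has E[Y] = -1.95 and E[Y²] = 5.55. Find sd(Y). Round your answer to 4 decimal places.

V(Y) = 5.55 − (-1.95)² = 1.7475
sd(Y) = √1.7475 ≈ 1.3219

1.3219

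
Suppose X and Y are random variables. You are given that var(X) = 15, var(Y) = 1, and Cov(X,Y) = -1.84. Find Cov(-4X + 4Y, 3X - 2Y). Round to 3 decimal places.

Cov(-4X + 4Y, 3X - 2Y) = (-4)(3)var(X) + (4)(-2)var(Y) + [(-4)(-2) + (4)(3)]Cov(X,Y)
= -12·15 + -8·1 + 20·-1.84 = -224.8

-224.800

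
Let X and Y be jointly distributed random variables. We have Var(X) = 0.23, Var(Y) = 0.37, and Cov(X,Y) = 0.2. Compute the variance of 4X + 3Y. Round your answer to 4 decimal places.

11.8100

Var(4X + 3Y) = (4)²·Var(X) + (3)²·Var(Y) + 2·(4)·(3)·Cov(X,Y)
= 16·0.23 + 9·0.37 + 24·0.2 = 11.81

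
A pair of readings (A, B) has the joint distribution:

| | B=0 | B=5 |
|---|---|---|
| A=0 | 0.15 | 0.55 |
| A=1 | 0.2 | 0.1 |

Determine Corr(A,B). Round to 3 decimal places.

E[A] = 0.3,  E[B] = 3.25
E[AB] = 0.5
Cov(A,B) = E[AB] − E[A]E[B] = 0.5 − (0.3)(3.25) = -0.475
Var(A) = 0.21,  Var(B) = 5.6875
ρ = -0.475 / √(0.21·5.6875) ≈ -0.435

-0.435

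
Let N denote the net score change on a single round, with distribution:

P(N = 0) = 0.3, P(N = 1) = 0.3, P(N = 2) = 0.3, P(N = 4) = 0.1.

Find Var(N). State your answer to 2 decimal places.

1.41

E[N] = (0)(0.3) + (1)(0.3) + (2)(0.3) + (4)(0.1) = 1.3
E[N²] = (0)²(0.3) + (1)²(0.3) + (2)²(0.3) + (4)²(0.1) = 3.1
Var(N) = E[N²] − (E[N])² = 3.1 − (1.3)² = 1.41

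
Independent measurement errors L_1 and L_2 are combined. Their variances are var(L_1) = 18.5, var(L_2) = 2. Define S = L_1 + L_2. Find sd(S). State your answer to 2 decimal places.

By independence, var(S) = (1)²var(L_1) + (1)²var(L_2)
= (1)²·18.5 + (1)²·2 = 20.5
sd(S) = √20.5 ≈ 4.53

4.53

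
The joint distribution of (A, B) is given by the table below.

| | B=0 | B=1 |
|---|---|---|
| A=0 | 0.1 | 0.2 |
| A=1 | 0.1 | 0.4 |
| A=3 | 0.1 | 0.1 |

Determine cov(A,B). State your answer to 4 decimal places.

-0.0700

E[A] = 1.1,  E[B] = 0.7
E[AB] = 0.7
cov(A,B) = E[AB] − E[A]E[B] = 0.7 − (1.1)(0.7) = -0.07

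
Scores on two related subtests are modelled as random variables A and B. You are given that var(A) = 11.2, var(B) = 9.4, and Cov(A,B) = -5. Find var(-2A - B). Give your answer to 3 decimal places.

var(-2A - B) = (-2)²·var(A) + (-1)²·var(B) + 2·(-2)·(-1)·Cov(A,B)
= 4·11.2 + 1·9.4 + 4·-5 = 34.2

34.200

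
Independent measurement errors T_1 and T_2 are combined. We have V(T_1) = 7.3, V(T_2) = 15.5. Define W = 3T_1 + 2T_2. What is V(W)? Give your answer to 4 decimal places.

127.7000

By independence, V(W) = (3)²V(T_1) + (2)²V(T_2)
= (3)²·7.3 + (2)²·15.5 = 127.7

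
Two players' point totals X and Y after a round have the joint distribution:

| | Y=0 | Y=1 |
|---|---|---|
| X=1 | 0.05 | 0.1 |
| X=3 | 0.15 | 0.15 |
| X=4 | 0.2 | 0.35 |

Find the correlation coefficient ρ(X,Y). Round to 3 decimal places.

0.000

E[X] = 3.25,  E[Y] = 0.6
E[XY] = 1.95
Cov(X,Y) = E[XY] − E[X]E[Y] = 1.95 − (3.25)(0.6) = 0
V(X) = 1.0875,  V(Y) = 0.24
ρ = 0 / √(1.0875·0.24) ≈ 0.000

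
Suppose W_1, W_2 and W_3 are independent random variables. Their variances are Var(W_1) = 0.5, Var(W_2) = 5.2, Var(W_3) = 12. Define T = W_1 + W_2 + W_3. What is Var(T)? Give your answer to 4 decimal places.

By independence, Var(T) = (1)²Var(W_1) + (1)²Var(W_2) + (1)²Var(W_3)
= (1)²·0.5 + (1)²·5.2 + (1)²·12 = 17.7

17.7000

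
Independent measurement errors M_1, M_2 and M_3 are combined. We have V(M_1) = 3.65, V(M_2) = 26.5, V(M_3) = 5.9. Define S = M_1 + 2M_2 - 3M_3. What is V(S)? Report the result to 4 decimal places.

By independence, V(S) = (1)²V(M_1) + (2)²V(M_2) + (-3)²V(M_3)
= (1)²·3.65 + (2)²·26.5 + (-3)²·5.9 = 162.75

162.7500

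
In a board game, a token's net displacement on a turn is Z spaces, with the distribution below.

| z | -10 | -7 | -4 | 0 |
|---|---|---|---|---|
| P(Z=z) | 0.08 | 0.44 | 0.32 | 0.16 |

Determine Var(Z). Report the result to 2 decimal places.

8.05

E[Z] = (-10)(0.08) + (-7)(0.44) + (-4)(0.32) + (0)(0.16) = -5.16
E[Z²] = (-10)²(0.08) + (-7)²(0.44) + (-4)²(0.32) + (0)²(0.16) = 34.68
Var(Z) = E[Z²] − (E[Z])² = 34.68 − (-5.16)² = 8.0544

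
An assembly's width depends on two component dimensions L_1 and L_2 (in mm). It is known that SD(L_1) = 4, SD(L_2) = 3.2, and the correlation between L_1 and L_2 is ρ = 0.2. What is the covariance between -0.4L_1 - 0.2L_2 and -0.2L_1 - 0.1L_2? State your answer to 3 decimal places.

var(L_1) = (4)² = 16;  var(L_2) = (3.2)² = 10.24
Cov(L_1,L_2) = ρ·SD(L_1)·SD(L_2) = 0.2·4·3.2 = 2.56
Cov(-0.4L_1 - 0.2L_2, -0.2L_1 - 0.1L_2) = (-0.4)(-0.2)var(L_1) + (-0.2)(-0.1)var(L_2) + [(-0.4)(-0.1) + (-0.2)(-0.2)]Cov(L_1,L_2)
= 0.08·16 + 0.02·10.24 + 0.08·2.56 = 1.6896

1.690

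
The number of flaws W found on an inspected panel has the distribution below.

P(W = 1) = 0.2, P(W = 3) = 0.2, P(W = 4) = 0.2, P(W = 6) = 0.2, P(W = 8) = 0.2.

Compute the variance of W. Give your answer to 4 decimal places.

E[W] = (1)(0.2) + (3)(0.2) + (4)(0.2) + (6)(0.2) + (8)(0.2) = 4.4
E[W²] = (1)²(0.2) + (3)²(0.2) + (4)²(0.2) + (6)²(0.2) + (8)²(0.2) = 25.2
Var(W) = E[W²] − (E[W])² = 25.2 − (4.4)² = 5.84

5.8400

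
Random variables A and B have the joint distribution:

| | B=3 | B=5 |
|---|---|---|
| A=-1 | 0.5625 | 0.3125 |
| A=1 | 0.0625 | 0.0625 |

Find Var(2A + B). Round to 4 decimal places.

2.9375

E[A] = -0.75,  E[B] = 3.75,  E[AB] = -2.75
Var(A) = 1 − (-0.75)² = 0.4375;  Var(B) = 15 − (3.75)² = 0.9375
Cov(A,B) = -2.75 − (-0.75)(3.75) = 0.0625
Var(2A + B) = (2)²·0.4375 + (1)²·0.9375 + 2·(2)·(1)·0.0625 = 2.9375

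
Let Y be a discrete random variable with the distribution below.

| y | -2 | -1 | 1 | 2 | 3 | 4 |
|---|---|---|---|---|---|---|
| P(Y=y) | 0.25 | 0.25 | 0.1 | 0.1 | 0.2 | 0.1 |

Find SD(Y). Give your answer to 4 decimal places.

E[Y] = (-2)(0.25) + (-1)(0.25) + (1)(0.1) + (2)(0.1) + (3)(0.2) + (4)(0.1) = 0.55
E[Y²] = (-2)²(0.25) + (-1)²(0.25) + (1)²(0.1) + (2)²(0.1) + (3)²(0.2) + (4)²(0.1) = 5.15
Var(Y) = E[Y²] − (E[Y])² = 5.15 − (0.55)² = 4.8475
SD(Y) = √4.8475 ≈ 2.2017

2.2017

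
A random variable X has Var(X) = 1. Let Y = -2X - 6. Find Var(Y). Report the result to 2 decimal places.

4.00

Var(-2X - 6) = (-2)²·Var(X) = 4·1 = 4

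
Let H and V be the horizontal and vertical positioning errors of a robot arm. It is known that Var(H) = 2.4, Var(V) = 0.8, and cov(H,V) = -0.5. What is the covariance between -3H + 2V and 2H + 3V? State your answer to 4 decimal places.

cov(-3H + 2V, 2H + 3V) = (-3)(2)Var(H) + (2)(3)Var(V) + [(-3)(3) + (2)(2)]cov(H,V)
= -6·2.4 + 6·0.8 + -5·-0.5 = -7.1

-7.1000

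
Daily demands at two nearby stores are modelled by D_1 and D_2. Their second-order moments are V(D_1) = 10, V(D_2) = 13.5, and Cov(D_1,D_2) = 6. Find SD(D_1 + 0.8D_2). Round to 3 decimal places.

5.314

V(D_1 + 0.8D_2) = (1)²·V(D_1) + (0.8)²·V(D_2) + 2·(1)·(0.8)·Cov(D_1,D_2)
= 1·10 + 0.64·13.5 + 1.6·6 = 28.24
SD(D_1 + 0.8D_2) = √28.24 ≈ 5.314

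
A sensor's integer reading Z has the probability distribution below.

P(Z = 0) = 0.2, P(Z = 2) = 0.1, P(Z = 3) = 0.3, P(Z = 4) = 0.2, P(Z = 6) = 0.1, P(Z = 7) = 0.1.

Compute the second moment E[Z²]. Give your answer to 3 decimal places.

E[Z²] = (0)²(0.2) + (2)²(0.1) + (3)²(0.3) + (4)²(0.2) + (6)²(0.1) + (7)²(0.1) = 14.8

14.800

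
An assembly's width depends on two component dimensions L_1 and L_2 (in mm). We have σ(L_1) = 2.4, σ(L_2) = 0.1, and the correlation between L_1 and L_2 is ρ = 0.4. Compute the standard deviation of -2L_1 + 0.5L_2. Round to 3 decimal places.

V(L_1) = (2.4)² = 5.76;  V(L_2) = (0.1)² = 0.01
cov(L_1,L_2) = ρ·σ(L_1)·σ(L_2) = 0.4·2.4·0.1 = 0.096
V(-2L_1 + 0.5L_2) = (-2)²·V(L_1) + (0.5)²·V(L_2) + 2·(-2)·(0.5)·cov(L_1,L_2)
= 4·5.76 + 0.25·0.01 + -2·0.096 = 22.8505
σ(-2L_1 + 0.5L_2) = √22.8505 ≈ 4.780

4.780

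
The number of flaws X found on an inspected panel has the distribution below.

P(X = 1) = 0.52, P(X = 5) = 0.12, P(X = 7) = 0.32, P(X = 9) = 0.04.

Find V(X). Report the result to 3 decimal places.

E[X] = (1)(0.52) + (5)(0.12) + (7)(0.32) + (9)(0.04) = 3.72
E[X²] = (1)²(0.52) + (5)²(0.12) + (7)²(0.32) + (9)²(0.04) = 22.44
V(X) = E[X²] − (E[X])² = 22.44 − (3.72)² = 8.6016

8.602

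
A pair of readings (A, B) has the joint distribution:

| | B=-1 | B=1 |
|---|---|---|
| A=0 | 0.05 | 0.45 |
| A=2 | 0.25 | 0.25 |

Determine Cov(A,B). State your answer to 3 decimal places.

-0.400

E[A] = 1,  E[B] = 0.4
E[AB] = 0
Cov(A,B) = E[AB] − E[A]E[B] = 0 − (1)(0.4) = -0.4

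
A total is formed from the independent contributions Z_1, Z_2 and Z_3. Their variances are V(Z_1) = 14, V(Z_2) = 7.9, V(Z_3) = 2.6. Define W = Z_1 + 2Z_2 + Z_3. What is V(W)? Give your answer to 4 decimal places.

48.2000

By independence, V(W) = (1)²V(Z_1) + (2)²V(Z_2) + (1)²V(Z_3)
= (1)²·14 + (2)²·7.9 + (1)²·2.6 = 48.2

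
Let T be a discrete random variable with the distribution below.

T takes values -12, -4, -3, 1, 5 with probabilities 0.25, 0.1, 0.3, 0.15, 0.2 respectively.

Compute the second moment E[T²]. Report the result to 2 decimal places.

45.45

E[T²] = (-12)²(0.25) + (-4)²(0.1) + (-3)²(0.3) + (1)²(0.15) + (5)²(0.2) = 45.45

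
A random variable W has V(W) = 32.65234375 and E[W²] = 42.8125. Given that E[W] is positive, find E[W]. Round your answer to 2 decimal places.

3.19

(E[W])² = E[W²] − V(W) = 42.8125 − 32.65234375 = 10.16015625
E[W] = √10.16015625 = 3.1875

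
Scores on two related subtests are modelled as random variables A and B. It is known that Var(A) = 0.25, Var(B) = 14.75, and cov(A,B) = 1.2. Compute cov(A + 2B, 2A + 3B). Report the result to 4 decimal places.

97.4000

cov(A + 2B, 2A + 3B) = (1)(2)Var(A) + (2)(3)Var(B) + [(1)(3) + (2)(2)]cov(A,B)
= 2·0.25 + 6·14.75 + 7·1.2 = 97.4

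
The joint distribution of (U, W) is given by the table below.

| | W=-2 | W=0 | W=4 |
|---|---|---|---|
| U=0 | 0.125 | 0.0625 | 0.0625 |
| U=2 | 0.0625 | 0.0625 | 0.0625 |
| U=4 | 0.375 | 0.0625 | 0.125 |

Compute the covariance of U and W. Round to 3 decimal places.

E[U] = 2.625,  E[W] = -0.125
E[UW] = -0.75
Cov(U,W) = E[UW] − E[U]E[W] = -0.75 − (2.625)(-0.125) = -0.421875

-0.422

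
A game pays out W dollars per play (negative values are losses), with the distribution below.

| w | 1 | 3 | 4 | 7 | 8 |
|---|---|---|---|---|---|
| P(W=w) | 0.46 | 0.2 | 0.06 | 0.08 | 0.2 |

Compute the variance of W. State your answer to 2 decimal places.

7.97

E[W] = (1)(0.46) + (3)(0.2) + (4)(0.06) + (7)(0.08) + (8)(0.2) = 3.46
E[W²] = (1)²(0.46) + (3)²(0.2) + (4)²(0.06) + (7)²(0.08) + (8)²(0.2) = 19.94
Var(W) = E[W²] − (E[W])² = 19.94 − (3.46)² = 7.9684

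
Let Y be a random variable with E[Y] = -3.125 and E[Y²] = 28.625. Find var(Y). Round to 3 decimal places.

var(Y) = 28.625 − (-3.125)² = 18.859375

18.859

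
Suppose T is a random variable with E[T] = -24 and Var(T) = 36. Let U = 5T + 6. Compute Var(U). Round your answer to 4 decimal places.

900.0000

Var(5T + 6) = (5)²·Var(T) = 25·36 = 900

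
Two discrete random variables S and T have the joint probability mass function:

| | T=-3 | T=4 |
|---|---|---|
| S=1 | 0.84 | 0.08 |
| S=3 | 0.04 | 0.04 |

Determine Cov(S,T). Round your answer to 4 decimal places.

0.4256

E[S] = 1.16,  E[T] = -2.16
E[ST] = -2.08
Cov(S,T) = E[ST] − E[S]E[T] = -2.08 − (1.16)(-2.16) = 0.4256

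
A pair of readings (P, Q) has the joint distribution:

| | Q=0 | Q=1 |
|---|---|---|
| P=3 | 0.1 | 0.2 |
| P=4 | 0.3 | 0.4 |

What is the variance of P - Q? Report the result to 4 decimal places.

E[P] = 3.7,  E[Q] = 0.6,  E[PQ] = 2.2
var(P) = 13.9 − (3.7)² = 0.21;  var(Q) = 0.6 − (0.6)² = 0.24
cov(P,Q) = 2.2 − (3.7)(0.6) = -0.02
var(P - Q) = (1)²·0.21 + (-1)²·0.24 + 2·(1)·(-1)·-0.02 = 0.49

0.4900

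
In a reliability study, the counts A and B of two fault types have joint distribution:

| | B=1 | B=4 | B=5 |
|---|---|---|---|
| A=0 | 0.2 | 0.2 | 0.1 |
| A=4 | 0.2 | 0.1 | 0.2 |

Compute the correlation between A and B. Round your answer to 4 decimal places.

E[A] = 2,  E[B] = 3.1
E[AB] = 6.4
Cov(A,B) = E[AB] − E[A]E[B] = 6.4 − (2)(3.1) = 0.2
var(A) = 4,  var(B) = 3.09
ρ = 0.2 / √(4·3.09) ≈ 0.0569

0.0569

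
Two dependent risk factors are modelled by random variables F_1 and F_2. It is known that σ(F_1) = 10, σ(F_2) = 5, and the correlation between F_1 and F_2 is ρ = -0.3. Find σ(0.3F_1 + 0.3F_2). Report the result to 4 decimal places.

var(F_1) = (10)² = 100;  var(F_2) = (5)² = 25
Cov(F_1,F_2) = ρ·σ(F_1)·σ(F_2) = -0.3·10·5 = -15
var(0.3F_1 + 0.3F_2) = (0.3)²·var(F_1) + (0.3)²·var(F_2) + 2·(0.3)·(0.3)·Cov(F_1,F_2)
= 0.09·100 + 0.09·25 + 0.18·-15 = 8.55
σ(0.3F_1 + 0.3F_2) = √8.55 ≈ 2.9240

2.9240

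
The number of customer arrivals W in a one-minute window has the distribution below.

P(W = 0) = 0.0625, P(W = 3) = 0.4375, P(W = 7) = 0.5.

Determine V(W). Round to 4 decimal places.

5.2773

E[W] = (0)(0.0625) + (3)(0.4375) + (7)(0.5) = 4.8125
E[W²] = (0)²(0.0625) + (3)²(0.4375) + (7)²(0.5) = 28.4375
V(W) = E[W²] − (E[W])² = 28.4375 − (4.8125)² = 5.27734375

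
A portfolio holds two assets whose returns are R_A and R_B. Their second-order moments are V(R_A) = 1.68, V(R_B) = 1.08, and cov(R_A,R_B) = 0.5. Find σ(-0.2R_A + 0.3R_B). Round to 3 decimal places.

V(-0.2R_A + 0.3R_B) = (-0.2)²·V(R_A) + (0.3)²·V(R_B) + 2·(-0.2)·(0.3)·cov(R_A,R_B)
= 0.04·1.68 + 0.09·1.08 + -0.12·0.5 = 0.1044
σ(-0.2R_A + 0.3R_B) = √0.1044 ≈ 0.323

0.323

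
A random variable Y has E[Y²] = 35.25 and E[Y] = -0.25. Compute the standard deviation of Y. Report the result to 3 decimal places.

5.932

var(Y) = 35.25 − (-0.25)² = 35.1875
sd(Y) = √35.1875 ≈ 5.932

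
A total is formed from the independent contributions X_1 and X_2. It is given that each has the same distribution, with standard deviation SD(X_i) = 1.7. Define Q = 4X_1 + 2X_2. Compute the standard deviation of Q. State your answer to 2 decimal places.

Var(X_i) = (1.7)² = 2.89
By independence, Var(Q) = (4)²Var(X_1) + (2)²Var(X_2)
= (4)²·2.89 + (2)²·2.89 = 57.8
SD(Q) = √57.8 ≈ 7.60

7.60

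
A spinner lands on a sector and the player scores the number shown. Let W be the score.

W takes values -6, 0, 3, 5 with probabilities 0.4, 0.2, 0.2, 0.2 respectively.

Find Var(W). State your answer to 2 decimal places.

E[W] = (-6)(0.4) + (0)(0.2) + (3)(0.2) + (5)(0.2) = -0.8
E[W²] = (-6)²(0.4) + (0)²(0.2) + (3)²(0.2) + (5)²(0.2) = 21.2
Var(W) = E[W²] − (E[W])² = 21.2 − (-0.8)² = 20.56

20.56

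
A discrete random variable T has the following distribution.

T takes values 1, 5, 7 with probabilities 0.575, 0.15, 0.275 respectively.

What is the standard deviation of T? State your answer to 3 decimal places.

2.690

E[T] = (1)(0.575) + (5)(0.15) + (7)(0.275) = 3.25
E[T²] = (1)²(0.575) + (5)²(0.15) + (7)²(0.275) = 17.8
Var(T) = E[T²] − (E[T])² = 17.8 − (3.25)² = 7.2375
sd(T) = √7.2375 ≈ 2.690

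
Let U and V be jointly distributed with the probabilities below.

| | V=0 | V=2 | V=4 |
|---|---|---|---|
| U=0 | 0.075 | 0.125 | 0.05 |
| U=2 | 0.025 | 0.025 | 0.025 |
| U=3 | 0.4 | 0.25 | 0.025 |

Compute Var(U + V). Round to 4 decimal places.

2.3844

E[U] = 2.175,  E[V] = 1.2,  E[UV] = 2.1
Var(U) = 6.375 − (2.175)² = 1.644375;  Var(V) = 3.2 − (1.2)² = 1.76
cov(U,V) = 2.1 − (2.175)(1.2) = -0.51
Var(U + V) = (1)²·1.644375 + (1)²·1.76 + 2·(1)·(1)·-0.51 = 2.384375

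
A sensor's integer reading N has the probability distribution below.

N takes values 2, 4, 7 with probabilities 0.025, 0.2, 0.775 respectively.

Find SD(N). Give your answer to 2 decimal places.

E[N] = (2)(0.025) + (4)(0.2) + (7)(0.775) = 6.275
E[N²] = (2)²(0.025) + (4)²(0.2) + (7)²(0.775) = 41.275
Var(N) = E[N²] − (E[N])² = 41.275 − (6.275)² = 1.899375
SD(N) = √1.899375 ≈ 1.38

1.38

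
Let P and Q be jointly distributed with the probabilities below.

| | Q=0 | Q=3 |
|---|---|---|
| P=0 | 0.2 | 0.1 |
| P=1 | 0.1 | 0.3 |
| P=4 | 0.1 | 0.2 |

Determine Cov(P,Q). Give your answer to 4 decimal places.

0.4200

E[P] = 1.6,  E[Q] = 1.8
E[PQ] = 3.3
Cov(P,Q) = E[PQ] − E[P]E[Q] = 3.3 − (1.6)(1.8) = 0.42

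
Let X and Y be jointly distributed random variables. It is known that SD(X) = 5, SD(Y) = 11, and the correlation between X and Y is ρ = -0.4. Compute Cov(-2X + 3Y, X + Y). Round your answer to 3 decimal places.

Var(X) = (5)² = 25;  Var(Y) = (11)² = 121
Cov(X,Y) = ρ·SD(X)·SD(Y) = -0.4·5·11 = -22
Cov(-2X + 3Y, X + Y) = (-2)(1)Var(X) + (3)(1)Var(Y) + [(-2)(1) + (3)(1)]Cov(X,Y)
= -2·25 + 3·121 + 1·-22 = 291

291.000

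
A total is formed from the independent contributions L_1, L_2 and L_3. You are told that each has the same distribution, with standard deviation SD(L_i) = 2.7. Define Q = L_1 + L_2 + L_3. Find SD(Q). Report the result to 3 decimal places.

V(L_i) = (2.7)² = 7.29
By independence, V(Q) = (1)²V(L_1) + (1)²V(L_2) + (1)²V(L_3)
= (1)²·7.29 + (1)²·7.29 + (1)²·7.29 = 21.87
SD(Q) = √21.87 ≈ 4.677

4.677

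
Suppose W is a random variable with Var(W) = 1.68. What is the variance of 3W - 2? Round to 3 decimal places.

Var(3W - 2) = (3)²·Var(W) = 9·1.68 = 15.12

15.120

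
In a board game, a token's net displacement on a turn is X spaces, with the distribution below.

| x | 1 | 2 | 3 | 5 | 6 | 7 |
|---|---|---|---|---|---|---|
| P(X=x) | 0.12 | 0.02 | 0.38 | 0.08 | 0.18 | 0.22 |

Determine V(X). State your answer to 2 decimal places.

E[X] = (1)(0.12) + (2)(0.02) + (3)(0.38) + (5)(0.08) + (6)(0.18) + (7)(0.22) = 4.32
E[X²] = (1)²(0.12) + (2)²(0.02) + (3)²(0.38) + (5)²(0.08) + (6)²(0.18) + (7)²(0.22) = 22.88
V(X) = E[X²] − (E[X])² = 22.88 − (4.32)² = 4.2176

4.22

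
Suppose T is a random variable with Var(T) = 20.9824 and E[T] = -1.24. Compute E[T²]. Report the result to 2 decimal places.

22.52

E[T²] = Var(T) + (E[T])² = 20.9824 + (-1.24)² = 22.52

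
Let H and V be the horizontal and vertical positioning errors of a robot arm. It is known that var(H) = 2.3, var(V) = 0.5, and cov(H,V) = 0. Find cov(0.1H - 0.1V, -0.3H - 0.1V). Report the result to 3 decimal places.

-0.064

cov(0.1H - 0.1V, -0.3H - 0.1V) = (0.1)(-0.3)var(H) + (-0.1)(-0.1)var(V) + [(0.1)(-0.1) + (-0.1)(-0.3)]cov(H,V)
= -0.03·2.3 + 0.01·0.5 + 0.02·0 = -0.064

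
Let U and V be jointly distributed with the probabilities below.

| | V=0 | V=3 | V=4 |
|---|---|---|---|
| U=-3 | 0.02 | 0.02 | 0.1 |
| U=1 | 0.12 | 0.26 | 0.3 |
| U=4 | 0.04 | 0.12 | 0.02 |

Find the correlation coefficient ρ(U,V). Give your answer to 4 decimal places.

E[U] = 0.98,  E[V] = 2.88
E[UV] = 2.36
cov(U,V) = E[UV] − E[U]E[V] = 2.36 − (0.98)(2.88) = -0.4624
Var(U) = 3.8596,  Var(V) = 2.0256
ρ = -0.4624 / √(3.8596·2.0256) ≈ -0.1654

-0.1654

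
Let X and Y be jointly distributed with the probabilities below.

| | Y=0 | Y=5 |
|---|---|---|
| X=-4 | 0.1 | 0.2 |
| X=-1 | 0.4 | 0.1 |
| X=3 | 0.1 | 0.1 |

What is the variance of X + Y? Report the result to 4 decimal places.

E[X] = -1.1,  E[Y] = 2,  E[XY] = -3
Var(X) = 7.1 − (-1.1)² = 5.89;  Var(Y) = 10 − (2)² = 6
Cov(X,Y) = -3 − (-1.1)(2) = -0.8
Var(X + Y) = (1)²·5.89 + (1)²·6 + 2·(1)·(1)·-0.8 = 10.29

10.2900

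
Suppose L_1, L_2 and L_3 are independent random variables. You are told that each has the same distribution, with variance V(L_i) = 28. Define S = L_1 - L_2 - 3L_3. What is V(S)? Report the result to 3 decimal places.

By independence, V(S) = (1)²V(L_1) + (-1)²V(L_2) + (-3)²V(L_3)
= (1)²·28 + (-1)²·28 + (-3)²·28 = 308

308.000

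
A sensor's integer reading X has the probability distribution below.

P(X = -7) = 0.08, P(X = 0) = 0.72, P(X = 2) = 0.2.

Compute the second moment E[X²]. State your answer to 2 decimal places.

4.72

E[X²] = (-7)²(0.08) + (0)²(0.72) + (2)²(0.2) = 4.72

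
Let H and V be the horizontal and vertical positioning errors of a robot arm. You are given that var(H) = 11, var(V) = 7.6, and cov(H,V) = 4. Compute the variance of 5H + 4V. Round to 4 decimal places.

556.6000

var(5H + 4V) = (5)²·var(H) + (4)²·var(V) + 2·(5)·(4)·cov(H,V)
= 25·11 + 16·7.6 + 40·4 = 556.6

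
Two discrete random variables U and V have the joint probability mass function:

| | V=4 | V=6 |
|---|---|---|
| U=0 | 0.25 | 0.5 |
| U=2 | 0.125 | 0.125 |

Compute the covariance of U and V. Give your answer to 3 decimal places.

E[U] = 0.5,  E[V] = 5.25
E[UV] = 2.5
cov(U,V) = E[UV] − E[U]E[V] = 2.5 − (0.5)(5.25) = -0.125

-0.125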